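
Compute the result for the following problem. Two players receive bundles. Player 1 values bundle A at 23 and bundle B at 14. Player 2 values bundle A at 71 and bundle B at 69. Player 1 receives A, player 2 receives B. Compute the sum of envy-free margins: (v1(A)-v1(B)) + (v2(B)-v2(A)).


Step 1: Player 1's margin = v1(A) - v1(B) = 23 - 14 = 9
Step 2: Player 2's margin = v2(B) - v2(A) = 69 - 71 = -2
Step 3: Total margin = 9 + -2 = 7

7


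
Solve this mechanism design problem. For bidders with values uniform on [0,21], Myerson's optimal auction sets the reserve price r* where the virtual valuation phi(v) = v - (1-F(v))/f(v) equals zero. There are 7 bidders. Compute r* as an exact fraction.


Step 1: For U[0,21], F(v) = v/21 and f(v) = 1/21
Step 2: phi(v) = v - (1 - v/21)/(1/21) = v - (21 - v) = 2v - 21
Step 3: Set phi(r*) = 0: 2r* - 21 = 0
Step 4: r* = 21/2 (the number of bidders n = 7 does not enter)

21/2


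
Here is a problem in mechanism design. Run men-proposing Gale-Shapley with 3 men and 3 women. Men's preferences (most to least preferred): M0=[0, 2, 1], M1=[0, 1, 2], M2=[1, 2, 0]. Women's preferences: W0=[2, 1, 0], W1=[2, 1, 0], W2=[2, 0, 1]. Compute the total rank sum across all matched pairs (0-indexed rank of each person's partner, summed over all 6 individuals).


Step 1: Run Gale-Shapley (men propose, women hold best offer):
  M0 proposes to W0; she accepts
  M1 proposes to W0; she switches from M0
  M2 proposes to W1; she accepts
  M0 proposes to W2; she accepts
Step 2: Final matching: W0-M1, W1-M2, W2-M0
Step 3: 0-indexed ranks (man's rank of his match, then woman's): 0 + 1 + 0 + 0 + 1 + 1
Step 4: Total rank sum = 3

3


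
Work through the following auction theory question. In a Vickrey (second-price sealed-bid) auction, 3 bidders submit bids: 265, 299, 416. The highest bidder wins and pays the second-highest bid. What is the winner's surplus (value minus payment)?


Step 1: Sort bids in descending order: 416, 299, 265
Step 2: The winning bid is the highest: 416
Step 3: The payment equals the second-highest bid: 299
Step 4: Surplus = winner's bid - payment = 416 - 299 = 117

117


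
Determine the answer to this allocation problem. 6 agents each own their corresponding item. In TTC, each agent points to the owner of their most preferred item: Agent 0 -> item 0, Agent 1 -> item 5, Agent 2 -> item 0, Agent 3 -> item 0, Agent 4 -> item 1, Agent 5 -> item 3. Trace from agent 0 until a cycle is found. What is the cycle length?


Step 1: Trace the pointer graph from agent 0: 0 -> 0
Step 2: A cycle is detected when we revisit agent 0
Step 3: The cycle is: 0 -> 0
Step 4: Cycle length = 1

1


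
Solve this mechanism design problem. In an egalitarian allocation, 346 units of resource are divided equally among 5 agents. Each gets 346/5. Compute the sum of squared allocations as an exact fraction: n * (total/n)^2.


Step 1: Each agent's share = 346/5
Step 2: Square of each share = (346/5)^2 = 119716/25
Step 3: Sum of squares = 5 * 119716/25 = 119716/5

119716/5


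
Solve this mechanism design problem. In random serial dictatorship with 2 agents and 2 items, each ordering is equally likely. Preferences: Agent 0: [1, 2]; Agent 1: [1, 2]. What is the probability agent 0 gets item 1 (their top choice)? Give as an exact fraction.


Step 1: Agent 0 wants item 1
Step 2: There are 2 possible orderings of agents
Step 3: In 1 orderings, agent 0 gets item 1
Step 4: Probability = 1/2

1/2


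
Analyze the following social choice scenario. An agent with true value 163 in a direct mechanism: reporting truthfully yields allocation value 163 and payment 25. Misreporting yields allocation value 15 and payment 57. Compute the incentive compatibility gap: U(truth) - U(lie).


Step 1: U(truth) = value - payment = 163 - 25 = 138
Step 2: U(lie) = allocation - payment = 15 - 57 = -42
Step 3: IC gap = 138 - (-42) = 180

180


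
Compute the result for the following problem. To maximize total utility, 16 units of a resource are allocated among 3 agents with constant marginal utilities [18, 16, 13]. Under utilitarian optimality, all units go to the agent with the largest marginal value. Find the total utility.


Step 1: The marginal utilities are [18, 16, 13]
Step 2: The highest marginal utility is 18
Step 3: All 16 units go to that agent
Step 4: Total utility = 18 * 16 = 288

288


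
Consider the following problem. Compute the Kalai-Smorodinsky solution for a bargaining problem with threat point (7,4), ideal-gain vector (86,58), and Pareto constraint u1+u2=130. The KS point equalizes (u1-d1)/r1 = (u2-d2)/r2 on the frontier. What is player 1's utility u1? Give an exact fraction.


Step 1: At the KS point, (u1-d1)/r1 = (u2-d2)/r2 = t and u1+u2 = 130
Step 2: u1 = d1 + r1*t and u2 = d2 + r2*t, so (d1 + r1*t) + (d2 + r2*t) = 130
Step 3: t = (130 - 7 - 4)/(86 + 58) = 119/144
Step 4: u1 = d1 + r1*t = 7 + 86 * 119/144 = 5621/72
Step 5: (Check: u2 = d2 + r2*t = 3739/72; u1+u2 = 5621/72 + 3739/72 = 130, on the frontier.)

5621/72


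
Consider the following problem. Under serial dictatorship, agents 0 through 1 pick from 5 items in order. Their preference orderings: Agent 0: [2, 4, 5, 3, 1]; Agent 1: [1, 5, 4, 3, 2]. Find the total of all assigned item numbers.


Step 1: Agent 0 picks item 2
Step 2: Agent 1 picks item 1
Step 3: Sum = 2 + 1 = 3

3


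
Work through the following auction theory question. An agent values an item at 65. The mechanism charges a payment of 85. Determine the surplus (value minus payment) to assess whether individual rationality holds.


Step 1: Surplus = value - payment = 65 - 85 = -20
Step 2: IR is violated (surplus < 0)

-20


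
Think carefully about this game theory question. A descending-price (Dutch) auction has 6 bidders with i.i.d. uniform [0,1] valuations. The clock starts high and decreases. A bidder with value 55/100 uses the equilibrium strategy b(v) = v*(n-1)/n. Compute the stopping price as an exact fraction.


Step 1: Dutch auctions are strategically equivalent to first-price auctions
Step 2: The equilibrium bid is b(v) = v*(n-1)/n
Step 3: b = 11/20 * 5/6
Step 4: b = 11/24

11/24


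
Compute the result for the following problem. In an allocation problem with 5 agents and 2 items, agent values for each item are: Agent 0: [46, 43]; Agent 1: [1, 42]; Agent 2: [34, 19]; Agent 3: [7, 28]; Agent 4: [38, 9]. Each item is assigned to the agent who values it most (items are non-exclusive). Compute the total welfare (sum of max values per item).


Step 1: For each item, find the maximum value among all agents.
Step 2: Item 0 -> Agent 0 (value 46)
Step 3: Item 1 -> Agent 0 (value 43)
Step 4: Total welfare = 46 + 43 = 89

89


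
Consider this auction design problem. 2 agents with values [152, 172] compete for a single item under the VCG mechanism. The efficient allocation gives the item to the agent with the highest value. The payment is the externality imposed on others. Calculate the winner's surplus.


Step 1: The winner is the agent with the highest value: agent 1 with value 172
Step 2: Values of other agents: [152]
Step 3: VCG payment = max of others' values = 152
Step 4: Surplus = 172 - 152 = 20

20


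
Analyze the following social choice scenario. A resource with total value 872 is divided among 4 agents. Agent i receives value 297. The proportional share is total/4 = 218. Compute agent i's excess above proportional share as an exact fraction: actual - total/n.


Step 1: Proportional share = 872/4 = 218
Step 2: Agent's actual allocation = 297
Step 3: Excess = 297 - 218 = 79

79


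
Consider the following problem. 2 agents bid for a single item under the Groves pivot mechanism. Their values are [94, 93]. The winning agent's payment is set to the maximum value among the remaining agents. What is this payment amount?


Step 1: The efficient winner is agent 0 with value 94
Step 2: Other agents' values: [93]
Step 3: Pivot payment = max(others) = 93
Step 4: The winner pays 93

93


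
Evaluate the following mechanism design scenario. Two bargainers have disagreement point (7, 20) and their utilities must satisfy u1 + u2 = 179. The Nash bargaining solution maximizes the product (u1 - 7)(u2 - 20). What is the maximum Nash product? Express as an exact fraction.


Step 1: The Nash solution splits surplus symmetrically above the disagreement point
Step 2: u1 = (total + d1 - d2)/2 = (179 + 7 - 20)/2 = 83
Step 3: u2 = (total - d1 + d2)/2 = (179 - 7 + 20)/2 = 96
Step 4: Nash product = (83 - 7) * (96 - 20)
Step 5: = 76 * 76 = 5776

5776


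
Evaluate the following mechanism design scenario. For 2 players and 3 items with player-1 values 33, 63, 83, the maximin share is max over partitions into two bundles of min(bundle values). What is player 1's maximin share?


Step 1: Item values = 33, 63, 83
Step 2: Enumerate all 2-bundle partitions and take the smaller bundle:
  Partition 1: {33} vs {63,83} -> bundles 33, 146; min = 33
  Partition 2: {63} vs {33,83} -> bundles 63, 116; min = 63
  Partition 3: {83} vs {33,63} -> bundles 83, 96; min = 83
Step 3: MMS = max(33, 63, 83) = 83

83


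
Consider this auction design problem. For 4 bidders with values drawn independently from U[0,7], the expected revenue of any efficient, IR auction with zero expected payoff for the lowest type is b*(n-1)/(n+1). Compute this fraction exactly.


Step 1: By Revenue Equivalence, expected revenue = b*(n-1)/(n+1)
Step 2: Substituting n = 4, b = 7
Step 3: Revenue = 7*(4-1)/(4+1) = 7*3/5
Step 4: Revenue = 21/5

21/5


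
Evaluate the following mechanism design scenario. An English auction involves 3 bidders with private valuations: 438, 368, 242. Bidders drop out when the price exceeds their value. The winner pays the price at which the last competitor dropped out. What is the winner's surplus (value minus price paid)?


Step 1: Identify the highest value: 438
Step 2: Identify the second-highest value: 368
Step 3: The final price = second-highest value = 368
Step 4: Surplus = 438 - 368 = 70

70


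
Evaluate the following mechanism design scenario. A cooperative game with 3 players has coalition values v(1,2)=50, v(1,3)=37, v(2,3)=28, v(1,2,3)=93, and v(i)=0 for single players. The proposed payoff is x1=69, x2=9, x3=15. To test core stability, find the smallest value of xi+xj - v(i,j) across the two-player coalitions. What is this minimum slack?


Step 1: Slack for coalition (1,2): x1+x2 - v12 = 78 - 50 = 28
Step 2: Slack for coalition (1,3): x1+x3 - v13 = 84 - 37 = 47
Step 3: Slack for coalition (2,3): x2+x3 - v23 = 24 - 28 = -4
Step 4: Minimum slack = min(28, 47, -4) = -4, attained by (2,3); coalition (2,3) can block (slack < 0), so the allocation is not in the core

-4


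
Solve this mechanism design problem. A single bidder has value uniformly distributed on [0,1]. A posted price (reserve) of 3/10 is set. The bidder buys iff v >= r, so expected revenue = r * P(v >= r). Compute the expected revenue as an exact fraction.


Step 1: Posted price r = 3/10, value support [0,1]
Step 2: P(v >= r) = (1 - 3/10)/1 = 7/10
Step 3: Expected revenue = r * P(v >= r) = 3/10 * 7/10
Step 4: Revenue = 21/100

21/100


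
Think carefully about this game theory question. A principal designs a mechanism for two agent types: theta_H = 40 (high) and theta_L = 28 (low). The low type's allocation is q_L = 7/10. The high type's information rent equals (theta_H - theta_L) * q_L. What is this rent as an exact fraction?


Step 1: theta_H - theta_L = 40 - 28 = 12
Step 2: Information rent = (theta_H - theta_L) * q_L
Step 3: = 12 * 7/10
Step 4: = 42/5

42/5


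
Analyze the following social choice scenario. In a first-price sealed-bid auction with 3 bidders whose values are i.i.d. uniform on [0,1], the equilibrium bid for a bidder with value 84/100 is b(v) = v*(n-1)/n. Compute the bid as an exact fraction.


Step 1: The symmetric BNE bidding function is b(v) = v * (n-1) / n
Step 2: Substitute v = 21/25 and n = 3
Step 3: b = 21/25 * 2/3
Step 4: b = 14/25

14/25


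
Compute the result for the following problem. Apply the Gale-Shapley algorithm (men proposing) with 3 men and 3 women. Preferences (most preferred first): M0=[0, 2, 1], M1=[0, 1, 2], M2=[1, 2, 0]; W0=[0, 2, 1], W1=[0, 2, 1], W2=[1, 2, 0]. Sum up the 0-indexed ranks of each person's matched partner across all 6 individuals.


Step 1: Run Gale-Shapley (men propose, women hold best offer):
  M0 proposes to W0; she accepts
  M1 proposes to W0; rejected
  M1 proposes to W1; she accepts
  M2 proposes to W1; she switches from M1
  M1 proposes to W2; she accepts
Step 2: Final matching: W0-M0, W1-M2, W2-M1
Step 3: 0-indexed ranks (man's rank of his match, then woman's): 0 + 0 + 0 + 1 + 2 + 0
Step 4: Total rank sum = 3

3


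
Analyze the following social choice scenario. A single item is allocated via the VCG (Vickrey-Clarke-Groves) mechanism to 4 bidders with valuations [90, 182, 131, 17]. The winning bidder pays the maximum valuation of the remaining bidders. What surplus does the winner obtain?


Step 1: The winner is the agent with the highest value: agent 1 with value 182
Step 2: Values of other agents: [90, 131, 17]
Step 3: VCG payment = max of others' values = 131
Step 4: Surplus = 182 - 131 = 51

51


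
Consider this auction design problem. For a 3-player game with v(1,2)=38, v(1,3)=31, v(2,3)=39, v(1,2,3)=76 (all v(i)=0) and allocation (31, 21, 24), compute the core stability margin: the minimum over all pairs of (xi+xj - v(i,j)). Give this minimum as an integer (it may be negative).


Step 1: Slack for coalition (1,2): x1+x2 - v12 = 52 - 38 = 14
Step 2: Slack for coalition (1,3): x1+x3 - v13 = 55 - 31 = 24
Step 3: Slack for coalition (2,3): x2+x3 - v23 = 45 - 39 = 6
Step 4: Minimum slack = min(14, 24, 6) = 6, attained by (2,3); no pair can gain by deviating, so the allocation is in the core

6


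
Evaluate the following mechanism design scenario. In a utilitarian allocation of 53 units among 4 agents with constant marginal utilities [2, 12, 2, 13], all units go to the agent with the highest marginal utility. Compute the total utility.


Step 1: The marginal utilities are [2, 12, 2, 13]
Step 2: The highest marginal utility is 13
Step 3: All 53 units go to that agent
Step 4: Total utility = 13 * 53 = 689

689


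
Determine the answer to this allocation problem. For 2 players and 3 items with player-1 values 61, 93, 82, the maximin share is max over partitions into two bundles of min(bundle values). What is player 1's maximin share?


Step 1: Item values = 61, 93, 82
Step 2: Enumerate all 2-bundle partitions and take the smaller bundle:
  Partition 1: {61} vs {93,82} -> bundles 61, 175; min = 61
  Partition 2: {93} vs {61,82} -> bundles 93, 143; min = 93
  Partition 3: {82} vs {61,93} -> bundles 82, 154; min = 82
Step 3: MMS = max(61, 93, 82) = 93

93


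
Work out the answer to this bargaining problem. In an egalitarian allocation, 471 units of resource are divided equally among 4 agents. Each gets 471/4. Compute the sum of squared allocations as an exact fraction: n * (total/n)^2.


Step 1: Each agent's share = 471/4
Step 2: Square of each share = (471/4)^2 = 221841/16
Step 3: Sum of squares = 4 * 221841/16 = 221841/4

221841/4


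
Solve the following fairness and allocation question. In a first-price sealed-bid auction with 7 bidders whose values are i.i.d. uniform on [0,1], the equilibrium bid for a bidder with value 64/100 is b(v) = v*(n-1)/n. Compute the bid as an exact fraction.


Step 1: The symmetric BNE bidding function is b(v) = v * (n-1) / n
Step 2: Substitute v = 16/25 and n = 7
Step 3: b = 16/25 * 6/7
Step 4: b = 96/175

96/175


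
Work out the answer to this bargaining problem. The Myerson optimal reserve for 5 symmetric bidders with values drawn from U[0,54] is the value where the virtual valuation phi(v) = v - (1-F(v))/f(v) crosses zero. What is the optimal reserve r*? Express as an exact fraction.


Step 1: For U[0,54], F(v) = v/54 and f(v) = 1/54
Step 2: phi(v) = v - (1 - v/54)/(1/54) = v - (54 - v) = 2v - 54
Step 3: Set phi(r*) = 0: 2r* - 54 = 0
Step 4: r* = 54/2 = 27 (the number of bidders n = 5 does not enter)

27


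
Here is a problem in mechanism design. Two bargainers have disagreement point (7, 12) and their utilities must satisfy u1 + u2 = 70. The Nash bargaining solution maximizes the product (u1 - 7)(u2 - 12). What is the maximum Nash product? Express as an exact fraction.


Step 1: The Nash solution splits surplus symmetrically above the disagreement point
Step 2: u1 = (total + d1 - d2)/2 = (70 + 7 - 12)/2 = 65/2
Step 3: u2 = (total - d1 + d2)/2 = (70 - 7 + 12)/2 = 75/2
Step 4: Nash product = (65/2 - 7) * (75/2 - 12)
Step 5: = 51/2 * 51/2 = 2601/4

2601/4


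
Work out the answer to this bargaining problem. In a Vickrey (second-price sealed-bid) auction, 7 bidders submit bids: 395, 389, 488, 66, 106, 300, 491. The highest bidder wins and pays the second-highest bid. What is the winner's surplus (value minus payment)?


Step 1: Sort bids in descending order: 491, 488, 395, 389, 300, 106, 66
Step 2: The winning bid is the highest: 491
Step 3: The payment equals the second-highest bid: 488
Step 4: Surplus = winner's bid - payment = 491 - 488 = 3

3


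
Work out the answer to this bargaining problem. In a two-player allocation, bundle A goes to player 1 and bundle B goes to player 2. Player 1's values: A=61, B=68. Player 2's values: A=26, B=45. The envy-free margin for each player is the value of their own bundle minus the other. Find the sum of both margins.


Step 1: Player 1's margin = v1(A) - v1(B) = 61 - 68 = -7
Step 2: Player 2's margin = v2(B) - v2(A) = 45 - 26 = 19
Step 3: Total margin = -7 + 19 = 12

12


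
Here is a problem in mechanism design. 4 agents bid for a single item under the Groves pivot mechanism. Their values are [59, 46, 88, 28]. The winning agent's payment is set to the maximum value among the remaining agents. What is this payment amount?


Step 1: The efficient winner is agent 2 with value 88
Step 2: Other agents' values: [59, 46, 28]
Step 3: Pivot payment = max(others) = 59
Step 4: The winner pays 59

59


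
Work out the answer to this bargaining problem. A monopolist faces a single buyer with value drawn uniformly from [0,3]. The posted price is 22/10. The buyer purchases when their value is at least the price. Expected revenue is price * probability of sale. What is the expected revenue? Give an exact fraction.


Step 1: Posted price r = 11/5, value support [0,3]
Step 2: P(v >= r) = (3 - 11/5)/3 = 4/15
Step 3: Expected revenue = r * P(v >= r) = 11/5 * 4/15
Step 4: Revenue = 44/75

44/75


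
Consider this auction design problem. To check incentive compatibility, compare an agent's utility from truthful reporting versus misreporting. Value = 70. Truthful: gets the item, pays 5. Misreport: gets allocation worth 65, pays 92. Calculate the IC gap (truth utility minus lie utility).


Step 1: U(truth) = value - payment = 70 - 5 = 65
Step 2: U(lie) = allocation - payment = 65 - 92 = -27
Step 3: IC gap = 65 - (-27) = 92

92


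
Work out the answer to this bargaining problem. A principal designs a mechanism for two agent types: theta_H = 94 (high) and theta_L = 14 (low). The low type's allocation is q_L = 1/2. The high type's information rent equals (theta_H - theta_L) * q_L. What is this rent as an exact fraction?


Step 1: theta_H - theta_L = 94 - 14 = 80
Step 2: Information rent = (theta_H - theta_L) * q_L
Step 3: = 80 * 1/2
Step 4: = 40

40


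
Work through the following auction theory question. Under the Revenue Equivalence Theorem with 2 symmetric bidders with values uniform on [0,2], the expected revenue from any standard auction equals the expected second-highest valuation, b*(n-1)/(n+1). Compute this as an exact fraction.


Step 1: By Revenue Equivalence, expected revenue = b*(n-1)/(n+1)
Step 2: Substituting n = 2, b = 2
Step 3: Revenue = 2*(2-1)/(2+1) = 2*1/3
Step 4: Revenue = 2/3

2/3


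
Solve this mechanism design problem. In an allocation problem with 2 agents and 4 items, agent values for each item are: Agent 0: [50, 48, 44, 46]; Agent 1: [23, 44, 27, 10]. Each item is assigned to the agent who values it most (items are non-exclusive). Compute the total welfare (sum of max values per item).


Step 1: For each item, find the maximum value among all agents.
Step 2: Item 0 -> Agent 0 (value 50)
Step 3: Item 1 -> Agent 0 (value 48)
Step 4: Item 2 -> Agent 0 (value 44)
Step 5: Item 3 -> Agent 0 (value 46)
Step 6: Total welfare = 50 + 48 + 44 + 46 = 188

188


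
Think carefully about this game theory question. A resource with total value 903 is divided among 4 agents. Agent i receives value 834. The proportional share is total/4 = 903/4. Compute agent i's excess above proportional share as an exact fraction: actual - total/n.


Step 1: Proportional share = 903/4
Step 2: Agent's actual allocation = 834
Step 3: Excess = 834 - 903/4 = 2433/4

2433/4


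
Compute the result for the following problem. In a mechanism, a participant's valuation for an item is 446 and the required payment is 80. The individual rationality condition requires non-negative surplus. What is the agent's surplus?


Step 1: Surplus = value - payment = 446 - 80 = 366
Step 2: IR is satisfied (surplus >= 0)

366


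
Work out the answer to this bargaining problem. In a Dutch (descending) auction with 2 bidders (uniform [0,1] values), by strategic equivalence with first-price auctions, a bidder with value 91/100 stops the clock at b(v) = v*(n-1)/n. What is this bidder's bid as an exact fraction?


Step 1: Dutch auctions are strategically equivalent to first-price auctions
Step 2: The equilibrium bid is b(v) = v*(n-1)/n
Step 3: b = 91/100 * 1/2
Step 4: b = 91/200

91/200


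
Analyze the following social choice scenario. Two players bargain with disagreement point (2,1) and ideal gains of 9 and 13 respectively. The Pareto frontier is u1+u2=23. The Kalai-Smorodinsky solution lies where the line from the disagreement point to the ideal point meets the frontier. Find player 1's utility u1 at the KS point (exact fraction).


Step 1: At the KS point, (u1-d1)/r1 = (u2-d2)/r2 = t and u1+u2 = 23
Step 2: u1 = d1 + r1*t and u2 = d2 + r2*t, so (d1 + r1*t) + (d2 + r2*t) = 23
Step 3: t = (23 - 2 - 1)/(9 + 13) = 20/22 = 10/11
Step 4: u1 = d1 + r1*t = 2 + 9 * 10/11 = 112/11
Step 5: (Check: u2 = d2 + r2*t = 141/11; u1+u2 = 112/11 + 141/11 = 23, on the frontier.)

112/11


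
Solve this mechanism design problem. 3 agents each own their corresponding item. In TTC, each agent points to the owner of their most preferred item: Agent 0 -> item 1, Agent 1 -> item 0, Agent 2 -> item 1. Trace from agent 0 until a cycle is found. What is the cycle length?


Step 1: Trace the pointer graph from agent 0: 0 -> 1 -> 0
Step 2: A cycle is detected when we revisit agent 0
Step 3: The cycle is: 0 -> 1 -> 0
Step 4: Cycle length = 2

2


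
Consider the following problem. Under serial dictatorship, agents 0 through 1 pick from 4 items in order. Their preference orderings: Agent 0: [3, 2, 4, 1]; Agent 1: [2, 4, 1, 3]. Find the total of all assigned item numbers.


Step 1: Agent 0 picks item 3
Step 2: Agent 1 picks item 2
Step 3: Sum = 3 + 2 = 5

5


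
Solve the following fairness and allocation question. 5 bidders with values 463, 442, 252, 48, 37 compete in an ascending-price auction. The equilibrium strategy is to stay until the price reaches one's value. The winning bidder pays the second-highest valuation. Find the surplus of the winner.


Step 1: Identify the highest value: 463
Step 2: Identify the second-highest value: 442
Step 3: The final price = second-highest value = 442
Step 4: Surplus = 463 - 442 = 21

21


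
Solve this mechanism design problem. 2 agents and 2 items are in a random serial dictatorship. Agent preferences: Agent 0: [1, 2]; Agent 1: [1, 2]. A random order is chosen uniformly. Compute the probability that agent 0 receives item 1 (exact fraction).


Step 1: Agent 0 wants item 1
Step 2: There are 2 possible orderings of agents
Step 3: In 1 orderings, agent 0 gets item 1
Step 4: Probability = 1/2

1/2


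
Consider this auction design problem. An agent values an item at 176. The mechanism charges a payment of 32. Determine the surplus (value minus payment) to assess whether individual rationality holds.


Step 1: Surplus = value - payment = 176 - 32 = 144
Step 2: IR is satisfied (surplus >= 0)

144


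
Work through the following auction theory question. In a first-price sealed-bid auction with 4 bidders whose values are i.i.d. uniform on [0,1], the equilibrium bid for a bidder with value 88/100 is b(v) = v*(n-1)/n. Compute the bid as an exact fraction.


Step 1: The symmetric BNE bidding function is b(v) = v * (n-1) / n
Step 2: Substitute v = 22/25 and n = 4
Step 3: b = 22/25 * 3/4
Step 4: b = 33/50

33/50


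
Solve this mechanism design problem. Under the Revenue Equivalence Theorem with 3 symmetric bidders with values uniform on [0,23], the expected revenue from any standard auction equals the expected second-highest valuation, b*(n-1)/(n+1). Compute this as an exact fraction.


Step 1: By Revenue Equivalence, expected revenue = b*(n-1)/(n+1)
Step 2: Substituting n = 3, b = 23
Step 3: Revenue = 23*(3-1)/(3+1) = 23*2/4
Step 4: Revenue = 46/4 = 23/2

23/2


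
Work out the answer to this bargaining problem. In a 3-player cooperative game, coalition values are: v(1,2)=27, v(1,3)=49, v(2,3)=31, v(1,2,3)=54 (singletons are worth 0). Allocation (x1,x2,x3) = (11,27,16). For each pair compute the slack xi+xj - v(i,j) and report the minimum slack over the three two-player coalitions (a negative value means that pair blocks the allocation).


Step 1: Slack for coalition (1,2): x1+x2 - v12 = 38 - 27 = 11
Step 2: Slack for coalition (1,3): x1+x3 - v13 = 27 - 49 = -22
Step 3: Slack for coalition (2,3): x2+x3 - v23 = 43 - 31 = 12
Step 4: Minimum slack = min(11, -22, 12) = -22, attained by (1,3); coalition (1,3) can block (slack < 0), so the allocation is not in the core

-22


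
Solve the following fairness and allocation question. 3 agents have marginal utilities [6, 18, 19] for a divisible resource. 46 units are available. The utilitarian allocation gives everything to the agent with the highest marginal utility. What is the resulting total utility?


Step 1: The marginal utilities are [6, 18, 19]
Step 2: The highest marginal utility is 19
Step 3: All 46 units go to that agent
Step 4: Total utility = 19 * 46 = 874

874


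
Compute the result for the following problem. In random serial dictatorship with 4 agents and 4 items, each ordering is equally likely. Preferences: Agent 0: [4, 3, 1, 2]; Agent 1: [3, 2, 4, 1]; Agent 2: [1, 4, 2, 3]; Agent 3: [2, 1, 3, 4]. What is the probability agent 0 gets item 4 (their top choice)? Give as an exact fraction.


Step 1: Agent 0 wants item 4
Step 2: There are 24 possible orderings of agents
Step 3: In 24 orderings, agent 0 gets item 4
Step 4: Probability = 24/24 = 1

1


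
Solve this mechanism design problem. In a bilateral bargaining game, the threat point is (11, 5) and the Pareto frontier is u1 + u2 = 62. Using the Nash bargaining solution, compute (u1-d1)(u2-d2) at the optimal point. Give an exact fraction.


Step 1: The Nash solution splits surplus symmetrically above the disagreement point
Step 2: u1 = (total + d1 - d2)/2 = (62 + 11 - 5)/2 = 34
Step 3: u2 = (total - d1 + d2)/2 = (62 - 11 + 5)/2 = 28
Step 4: Nash product = (34 - 11) * (28 - 5)
Step 5: = 23 * 23 = 529

529


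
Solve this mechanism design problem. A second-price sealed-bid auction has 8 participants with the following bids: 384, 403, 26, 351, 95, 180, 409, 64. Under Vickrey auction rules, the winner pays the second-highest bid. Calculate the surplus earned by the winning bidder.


Step 1: Sort bids in descending order: 409, 403, 384, 351, 180, 95, 64, 26
Step 2: The winning bid is the highest: 409
Step 3: The payment equals the second-highest bid: 403
Step 4: Surplus = winner's bid - payment = 409 - 403 = 6

6


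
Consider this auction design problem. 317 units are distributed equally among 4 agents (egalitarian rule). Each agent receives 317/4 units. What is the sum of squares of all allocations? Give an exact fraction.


Step 1: Each agent's share = 317/4
Step 2: Square of each share = (317/4)^2 = 100489/16
Step 3: Sum of squares = 4 * 100489/16 = 100489/4

100489/4


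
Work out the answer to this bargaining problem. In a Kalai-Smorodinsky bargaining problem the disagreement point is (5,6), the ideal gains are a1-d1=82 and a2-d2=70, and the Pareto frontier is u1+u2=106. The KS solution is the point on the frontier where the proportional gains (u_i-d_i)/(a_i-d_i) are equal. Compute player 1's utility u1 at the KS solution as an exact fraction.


Step 1: At the KS point, (u1-d1)/r1 = (u2-d2)/r2 = t and u1+u2 = 106
Step 2: u1 = d1 + r1*t and u2 = d2 + r2*t, so (d1 + r1*t) + (d2 + r2*t) = 106
Step 3: t = (106 - 5 - 6)/(82 + 70) = 95/152 = 5/8
Step 4: u1 = d1 + r1*t = 5 + 82 * 5/8 = 225/4
Step 5: (Check: u2 = d2 + r2*t = 199/4; u1+u2 = 225/4 + 199/4 = 106, on the frontier.)

225/4


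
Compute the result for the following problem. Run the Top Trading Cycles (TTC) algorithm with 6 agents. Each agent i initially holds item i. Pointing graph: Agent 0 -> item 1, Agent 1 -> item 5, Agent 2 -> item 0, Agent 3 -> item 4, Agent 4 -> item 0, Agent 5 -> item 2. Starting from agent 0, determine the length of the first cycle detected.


Step 1: Trace the pointer graph from agent 0: 0 -> 1 -> 5 -> 2 -> 0
Step 2: A cycle is detected when we revisit agent 0
Step 3: The cycle is: 0 -> 1 -> 5 -> 2 -> 0
Step 4: Cycle length = 4

4


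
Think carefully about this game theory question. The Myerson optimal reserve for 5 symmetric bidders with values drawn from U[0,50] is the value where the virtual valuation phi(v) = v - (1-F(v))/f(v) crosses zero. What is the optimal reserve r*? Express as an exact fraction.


Step 1: For U[0,50], F(v) = v/50 and f(v) = 1/50
Step 2: phi(v) = v - (1 - v/50)/(1/50) = v - (50 - v) = 2v - 50
Step 3: Set phi(r*) = 0: 2r* - 50 = 0
Step 4: r* = 50/2 = 25 (the number of bidders n = 5 does not enter)

25


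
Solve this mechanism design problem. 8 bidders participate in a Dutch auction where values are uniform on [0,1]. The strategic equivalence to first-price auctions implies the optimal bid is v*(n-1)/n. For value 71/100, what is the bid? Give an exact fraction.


Step 1: Dutch auctions are strategically equivalent to first-price auctions
Step 2: The equilibrium bid is b(v) = v*(n-1)/n
Step 3: b = 71/100 * 7/8
Step 4: b = 497/800

497/800


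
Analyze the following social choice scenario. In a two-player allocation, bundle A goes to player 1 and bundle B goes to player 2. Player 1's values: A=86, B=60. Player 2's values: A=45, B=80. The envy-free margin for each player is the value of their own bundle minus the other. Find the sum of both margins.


Step 1: Player 1's margin = v1(A) - v1(B) = 86 - 60 = 26
Step 2: Player 2's margin = v2(B) - v2(A) = 80 - 45 = 35
Step 3: Total margin = 26 + 35 = 61

61


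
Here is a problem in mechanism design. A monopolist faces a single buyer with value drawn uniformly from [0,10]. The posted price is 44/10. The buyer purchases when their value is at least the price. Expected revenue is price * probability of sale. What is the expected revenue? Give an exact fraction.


Step 1: Posted price r = 22/5, value support [0,10]
Step 2: P(v >= r) = (10 - 22/5)/10 = 14/25
Step 3: Expected revenue = r * P(v >= r) = 22/5 * 14/25
Step 4: Revenue = 308/125

308/125


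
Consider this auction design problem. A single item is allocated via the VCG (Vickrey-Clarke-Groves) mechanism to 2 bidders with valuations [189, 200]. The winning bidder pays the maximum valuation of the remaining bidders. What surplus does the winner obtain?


Step 1: The winner is the agent with the highest value: agent 1 with value 200
Step 2: Values of other agents: [189]
Step 3: VCG payment = max of others' values = 189
Step 4: Surplus = 200 - 189 = 11

11


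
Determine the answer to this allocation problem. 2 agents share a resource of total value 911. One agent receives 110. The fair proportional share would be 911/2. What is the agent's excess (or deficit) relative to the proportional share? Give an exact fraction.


Step 1: Proportional share = 911/2
Step 2: Agent's actual allocation = 110
Step 3: Excess = 110 - 911/2 = -691/2

-691/2


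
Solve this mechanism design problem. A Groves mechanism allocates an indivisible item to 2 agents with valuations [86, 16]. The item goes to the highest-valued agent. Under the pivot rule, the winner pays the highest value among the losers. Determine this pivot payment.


Step 1: The efficient winner is agent 0 with value 86
Step 2: Other agents' values: [16]
Step 3: Pivot payment = max(others) = 16
Step 4: The winner pays 16

16


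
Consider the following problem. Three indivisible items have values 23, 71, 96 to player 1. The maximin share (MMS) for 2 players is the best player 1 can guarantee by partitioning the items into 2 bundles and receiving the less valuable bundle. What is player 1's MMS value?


Step 1: Item values = 23, 71, 96
Step 2: Enumerate all 2-bundle partitions and take the smaller bundle:
  Partition 1: {23} vs {71,96} -> bundles 23, 167; min = 23
  Partition 2: {71} vs {23,96} -> bundles 71, 119; min = 71
  Partition 3: {96} vs {23,71} -> bundles 96, 94; min = 94
Step 3: MMS = max(23, 71, 94) = 94

94


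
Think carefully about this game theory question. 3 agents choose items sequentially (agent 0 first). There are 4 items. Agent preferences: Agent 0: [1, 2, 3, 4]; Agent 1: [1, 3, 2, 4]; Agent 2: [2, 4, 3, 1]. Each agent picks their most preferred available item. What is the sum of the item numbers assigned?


Step 1: Agent 0 picks item 1
Step 2: Agent 1 picks item 3
Step 3: Agent 2 picks item 2
Step 4: Sum = 1 + 3 + 2 = 6

6


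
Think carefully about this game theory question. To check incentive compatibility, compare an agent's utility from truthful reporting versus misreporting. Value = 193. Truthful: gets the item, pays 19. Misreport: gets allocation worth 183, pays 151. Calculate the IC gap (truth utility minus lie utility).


Step 1: U(truth) = value - payment = 193 - 19 = 174
Step 2: U(lie) = allocation - payment = 183 - 151 = 32
Step 3: IC gap = 174 - 32 = 142

142


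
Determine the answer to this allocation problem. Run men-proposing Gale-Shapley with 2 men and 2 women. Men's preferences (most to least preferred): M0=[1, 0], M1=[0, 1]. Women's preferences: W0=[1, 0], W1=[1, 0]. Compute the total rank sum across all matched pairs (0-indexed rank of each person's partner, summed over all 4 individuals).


Step 1: Run Gale-Shapley (men propose, women hold best offer):
  M0 proposes to W1; she accepts
  M1 proposes to W0; she accepts
Step 2: Final matching: W0-M1, W1-M0
Step 3: 0-indexed ranks (man's rank of his match, then woman's): 0 + 0 + 0 + 1
Step 4: Total rank sum = 1

1


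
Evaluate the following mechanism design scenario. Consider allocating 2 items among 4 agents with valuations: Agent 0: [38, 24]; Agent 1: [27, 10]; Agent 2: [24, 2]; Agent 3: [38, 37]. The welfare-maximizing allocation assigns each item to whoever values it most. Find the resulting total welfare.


Step 1: For each item, find the maximum value among all agents.
Step 2: Item 0 -> Agent 0 (value 38)
Step 3: Item 1 -> Agent 3 (value 37)
Step 4: Total welfare = 38 + 37 = 75

75


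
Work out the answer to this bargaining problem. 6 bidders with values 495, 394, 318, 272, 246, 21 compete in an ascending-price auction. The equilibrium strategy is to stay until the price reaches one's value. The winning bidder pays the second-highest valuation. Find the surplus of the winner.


Step 1: Identify the highest value: 495
Step 2: Identify the second-highest value: 394
Step 3: The final price = second-highest value = 394
Step 4: Surplus = 495 - 394 = 101

101


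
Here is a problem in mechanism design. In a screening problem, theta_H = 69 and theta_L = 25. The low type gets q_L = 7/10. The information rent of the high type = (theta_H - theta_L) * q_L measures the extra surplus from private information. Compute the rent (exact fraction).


Step 1: theta_H - theta_L = 69 - 25 = 44
Step 2: Information rent = (theta_H - theta_L) * q_L
Step 3: = 44 * 7/10
Step 4: = 154/5

154/5


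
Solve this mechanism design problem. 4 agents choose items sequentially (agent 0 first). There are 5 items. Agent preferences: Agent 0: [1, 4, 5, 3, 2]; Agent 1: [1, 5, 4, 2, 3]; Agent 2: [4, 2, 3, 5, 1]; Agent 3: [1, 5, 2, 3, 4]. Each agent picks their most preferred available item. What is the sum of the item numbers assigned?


Step 1: Agent 0 picks item 1
Step 2: Agent 1 picks item 5
Step 3: Agent 2 picks item 4
Step 4: Agent 3 picks item 2
Step 5: Sum = 1 + 5 + 4 + 2 = 12

12


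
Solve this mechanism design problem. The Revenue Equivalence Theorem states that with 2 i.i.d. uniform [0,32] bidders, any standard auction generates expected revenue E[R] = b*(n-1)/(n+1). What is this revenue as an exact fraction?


Step 1: By Revenue Equivalence, expected revenue = b*(n-1)/(n+1)
Step 2: Substituting n = 2, b = 32
Step 3: Revenue = 32*(2-1)/(2+1) = 32*1/3
Step 4: Revenue = 32/3

32/3


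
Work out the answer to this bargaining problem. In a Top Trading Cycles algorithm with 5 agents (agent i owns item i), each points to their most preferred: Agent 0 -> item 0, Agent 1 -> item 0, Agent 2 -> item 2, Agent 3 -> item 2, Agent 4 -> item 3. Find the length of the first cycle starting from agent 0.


Step 1: Trace the pointer graph from agent 0: 0 -> 0
Step 2: A cycle is detected when we revisit agent 0
Step 3: The cycle is: 0 -> 0
Step 4: Cycle length = 1

1


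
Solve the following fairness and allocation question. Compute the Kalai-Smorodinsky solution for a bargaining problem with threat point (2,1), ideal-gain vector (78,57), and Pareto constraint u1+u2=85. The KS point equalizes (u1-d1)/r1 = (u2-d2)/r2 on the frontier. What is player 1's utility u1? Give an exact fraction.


Step 1: At the KS point, (u1-d1)/r1 = (u2-d2)/r2 = t and u1+u2 = 85
Step 2: u1 = d1 + r1*t and u2 = d2 + r2*t, so (d1 + r1*t) + (d2 + r2*t) = 85
Step 3: t = (85 - 2 - 1)/(78 + 57) = 82/135
Step 4: u1 = d1 + r1*t = 2 + 78 * 82/135 = 2222/45
Step 5: (Check: u2 = d2 + r2*t = 1603/45; u1+u2 = 2222/45 + 1603/45 = 85, on the frontier.)

2222/45


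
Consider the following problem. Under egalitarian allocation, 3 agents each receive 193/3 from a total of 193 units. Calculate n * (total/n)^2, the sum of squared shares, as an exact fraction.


Step 1: Each agent's share = 193/3
Step 2: Square of each share = (193/3)^2 = 37249/9
Step 3: Sum of squares = 3 * 37249/9 = 37249/3

37249/3


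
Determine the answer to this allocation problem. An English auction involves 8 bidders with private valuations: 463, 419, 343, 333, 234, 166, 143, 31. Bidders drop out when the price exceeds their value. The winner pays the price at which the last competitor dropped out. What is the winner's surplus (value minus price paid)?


Step 1: Identify the highest value: 463
Step 2: Identify the second-highest value: 419
Step 3: The final price = second-highest value = 419
Step 4: Surplus = 463 - 419 = 44

44


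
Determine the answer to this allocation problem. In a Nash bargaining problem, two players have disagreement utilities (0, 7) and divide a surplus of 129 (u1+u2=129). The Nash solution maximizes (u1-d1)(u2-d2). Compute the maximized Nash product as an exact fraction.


Step 1: The Nash solution splits surplus symmetrically above the disagreement point
Step 2: u1 = (total + d1 - d2)/2 = (129 + 0 - 7)/2 = 61
Step 3: u2 = (total - d1 + d2)/2 = (129 - 0 + 7)/2 = 68
Step 4: Nash product = (61 - 0) * (68 - 7)
Step 5: = 61 * 61 = 3721

3721


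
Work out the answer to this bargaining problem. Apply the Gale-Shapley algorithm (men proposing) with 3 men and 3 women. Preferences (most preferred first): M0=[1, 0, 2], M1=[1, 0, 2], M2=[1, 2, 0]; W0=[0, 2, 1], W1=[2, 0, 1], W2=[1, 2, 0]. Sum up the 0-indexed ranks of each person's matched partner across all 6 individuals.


Step 1: Run Gale-Shapley (men propose, women hold best offer):
  M0 proposes to W1; she accepts
  M1 proposes to W1; rejected
  M1 proposes to W0; she accepts
  M2 proposes to W1; she switches from M0
  M0 proposes to W0; she switches from M1
  M1 proposes to W2; she accepts
Step 2: Final matching: W0-M0, W1-M2, W2-M1
Step 3: 0-indexed ranks (man's rank of his match, then woman's): 1 + 0 + 0 + 0 + 2 + 0
Step 4: Total rank sum = 3

3
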